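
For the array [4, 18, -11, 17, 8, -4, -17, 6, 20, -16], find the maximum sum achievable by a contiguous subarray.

Using Kadane's algorithm on [4, 18, -11, 17, 8, -4, -17, 6, 20, -16]:

Scanning through the array:
Position 1 (value 18): max_ending_here = 22, max_so_far = 22
Position 2 (value -11): max_ending_here = 11, max_so_far = 22
Position 3 (value 17): max_ending_here = 28, max_so_far = 28
Position 4 (value 8): max_ending_here = 36, max_so_far = 36
Position 5 (value -4): max_ending_here = 32, max_so_far = 36
Position 6 (value -17): max_ending_here = 15, max_so_far = 36
Position 7 (value 6): max_ending_here = 21, max_so_far = 36
Position 8 (value 20): max_ending_here = 41, max_so_far = 41
Position 9 (value -16): max_ending_here = 25, max_so_far = 41

Maximum subarray: [4, 18, -11, 17, 8, -4, -17, 6, 20]
Maximum sum: 41

The maximum subarray is [4, 18, -11, 17, 8, -4, -17, 6, 20] with sum 41. This subarray runs from index 0 to index 8.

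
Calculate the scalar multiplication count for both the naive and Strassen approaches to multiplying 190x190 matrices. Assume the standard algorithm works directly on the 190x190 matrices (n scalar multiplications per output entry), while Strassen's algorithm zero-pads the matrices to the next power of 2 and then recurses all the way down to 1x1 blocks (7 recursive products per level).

Matrix multiplication for 190x190 matrices:

Strassen's algorithm requires power-of-2 dimensions. Pad 190x190 to 256x256 (next power of 2).

Standard algorithm: 190^3 = 6859000 multiplications
Strassen's algorithm: 7^(log2(256)) = 7^8 = 5764801 multiplications
Savings: 6859000 - 5764801 = 1094199 multiplications

Standard: 6859000 multiplications (190^3). Strassen: 5764801 multiplications (7^8, after padding to 256x256). Strassen reduces 8 recursive multiplications to 7 at each level.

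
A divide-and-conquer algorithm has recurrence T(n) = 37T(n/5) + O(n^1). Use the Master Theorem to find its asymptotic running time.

Master Theorem for T(n) = 37T(n/5) + O(n^1):

a = 37, b = 5, c = 1
log_b(a) = log_5(37) = 2.2436

Case 1: c = 1 < log_5(37) = 2.2436
T(n) = O(n^(log_5 37))

For T(n) = 37T(n/5) + O(n^1): log_5(37) = 2.2436. This is Case 1 of the Master Theorem (c < log_b(a), work dominated by leaves), giving O(n^(log_5 37)).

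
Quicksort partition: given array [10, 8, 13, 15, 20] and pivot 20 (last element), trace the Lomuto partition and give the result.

Lomuto partition with pivot = 20:

Initial array: [10, 8, 13, 15, 20]

arr[0]=10 <= 20: swap with position 0, array becomes [10, 8, 13, 15, 20]
arr[1]=8 <= 20: swap with position 1, array becomes [10, 8, 13, 15, 20]
arr[2]=13 <= 20: swap with position 2, array becomes [10, 8, 13, 15, 20]
arr[3]=15 <= 20: swap with position 3, array becomes [10, 8, 13, 15, 20]

Place pivot at position 4: [10, 8, 13, 15, 20]
Pivot position: 4

After partitioning with pivot 20, the array becomes [10, 8, 13, 15, 20]. The pivot is placed at index 4. All elements to the left of the pivot are <= 20, and all elements to the right are > 20.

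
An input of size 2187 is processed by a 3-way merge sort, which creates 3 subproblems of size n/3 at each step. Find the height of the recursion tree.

For divide and conquer with division factor 3:

Problem sizes at each level:
Level 0: 2187
Level 1: 729
Level 2: 243
Level 3: 81
Level 4: 27
Level 5: 9
Level 6: 3
Level 7: 1

The root is level 0 and the size-1 base case is level 7 (the tree spans levels 0 through 7, i.e. 8 levels counting the root), so the depth is the number of divisions: log_3(2187) = 7

The recursion tree depth is log_3(2187) = 7. At each level, the problem size is divided by 3, so it takes 7 divisions to reduce to a base case of size 1. The algorithm makes 3 recursive calls at each level.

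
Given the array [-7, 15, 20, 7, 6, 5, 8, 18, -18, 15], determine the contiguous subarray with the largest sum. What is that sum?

Using Kadane's algorithm on [-7, 15, 20, 7, 6, 5, 8, 18, -18, 15]:

Scanning through the array:
Position 1 (value 15): max_ending_here = 15, max_so_far = 15
Position 2 (value 20): max_ending_here = 35, max_so_far = 35
Position 3 (value 7): max_ending_here = 42, max_so_far = 42
Position 4 (value 6): max_ending_here = 48, max_so_far = 48
Position 5 (value 5): max_ending_here = 53, max_so_far = 53
Position 6 (value 8): max_ending_here = 61, max_so_far = 61
Position 7 (value 18): max_ending_here = 79, max_so_far = 79
Position 8 (value -18): max_ending_here = 61, max_so_far = 79
Position 9 (value 15): max_ending_here = 76, max_so_far = 79

Maximum subarray: [15, 20, 7, 6, 5, 8, 18]
Maximum sum: 79

The maximum subarray is [15, 20, 7, 6, 5, 8, 18] with sum 79. This subarray runs from index 1 to index 7.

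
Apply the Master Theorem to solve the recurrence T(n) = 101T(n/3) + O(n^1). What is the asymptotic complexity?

Master Theorem for T(n) = 101T(n/3) + O(n^1):

a = 101, b = 3, c = 1
log_b(a) = log_3(101) = 4.2009

Case 1: c = 1 < log_3(101) = 4.2009
T(n) = O(n^(log_3 101))

For T(n) = 101T(n/3) + O(n^1): log_3(101) = 4.2009. This is Case 1 of the Master Theorem (c < log_b(a), work dominated by leaves), giving O(n^(log_3 101)).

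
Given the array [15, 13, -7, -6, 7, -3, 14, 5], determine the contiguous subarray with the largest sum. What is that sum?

Using Kadane's algorithm on [15, 13, -7, -6, 7, -3, 14, 5]:

Scanning through the array:
Position 1 (value 13): max_ending_here = 28, max_so_far = 28
Position 2 (value -7): max_ending_here = 21, max_so_far = 28
Position 3 (value -6): max_ending_here = 15, max_so_far = 28
Position 4 (value 7): max_ending_here = 22, max_so_far = 28
Position 5 (value -3): max_ending_here = 19, max_so_far = 28
Position 6 (value 14): max_ending_here = 33, max_so_far = 33
Position 7 (value 5): max_ending_here = 38, max_so_far = 38

Maximum subarray: [15, 13, -7, -6, 7, -3, 14, 5]
Maximum sum: 38

The maximum subarray is [15, 13, -7, -6, 7, -3, 14, 5] with sum 38. This subarray runs from index 0 to index 7.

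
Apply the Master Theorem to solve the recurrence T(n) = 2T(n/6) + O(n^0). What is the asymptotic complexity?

Master Theorem for T(n) = 2T(n/6) + O(n^0):

a = 2, b = 6, c = 0
log_b(a) = log_6(2) = 0.3869

Case 1: c = 0 < log_6(2) = 0.3869
T(n) = O(n^(log_6 2))

For T(n) = 2T(n/6) + O(n^0): log_6(2) = 0.3869. This is Case 1 of the Master Theorem (c < log_b(a), work dominated by leaves), giving O(n^(log_6 2)).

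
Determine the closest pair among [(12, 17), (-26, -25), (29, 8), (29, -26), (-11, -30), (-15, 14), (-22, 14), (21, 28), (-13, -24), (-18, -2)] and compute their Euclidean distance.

Computing all pairwise distances among 10 points:

d((12, 17), (-26, -25)) = 56.6392
d((12, 17), (29, 8)) = 19.2354
d((12, 17), (29, -26)) = 46.2385
d((12, 17), (-11, -30)) = 52.3259
d((12, 17), (-15, 14)) = 27.1662
d((12, 17), (-22, 14)) = 34.1321
d((12, 17), (21, 28)) = 14.2127
d((12, 17), (-13, -24)) = 48.0208
d((12, 17), (-18, -2)) = 35.5106
d((-26, -25), (29, 8)) = 64.1405
d((-26, -25), (29, -26)) = 55.0091
d((-26, -25), (-11, -30)) = 15.8114
d((-26, -25), (-15, 14)) = 40.5216
d((-26, -25), (-22, 14)) = 39.2046
d((-26, -25), (21, 28)) = 70.8378
d((-26, -25), (-13, -24)) = 13.0384
d((-26, -25), (-18, -2)) = 24.3516
d((29, 8), (29, -26)) = 34.0
d((29, 8), (-11, -30)) = 55.1725
d((29, 8), (-15, 14)) = 44.4072
d((29, 8), (-22, 14)) = 51.3517
d((29, 8), (21, 28)) = 21.5407
d((29, 8), (-13, -24)) = 52.8015
d((29, 8), (-18, -2)) = 48.0521
d((29, -26), (-11, -30)) = 40.1995
d((29, -26), (-15, 14)) = 59.4643
d((29, -26), (-22, 14)) = 64.8151
d((29, -26), (21, 28)) = 54.5894
d((29, -26), (-13, -24)) = 42.0476
d((29, -26), (-18, -2)) = 52.7731
d((-11, -30), (-15, 14)) = 44.1814
d((-11, -30), (-22, 14)) = 45.3542
d((-11, -30), (21, 28)) = 66.242
d((-11, -30), (-13, -24)) = 6.3246 <-- minimum
d((-11, -30), (-18, -2)) = 28.8617
d((-15, 14), (-22, 14)) = 7.0
d((-15, 14), (21, 28)) = 38.6264
d((-15, 14), (-13, -24)) = 38.0526
d((-15, 14), (-18, -2)) = 16.2788
d((-22, 14), (21, 28)) = 45.2217
d((-22, 14), (-13, -24)) = 39.0512
d((-22, 14), (-18, -2)) = 16.4924
d((21, 28), (-13, -24)) = 62.1289
d((21, 28), (-18, -2)) = 49.2037
d((-13, -24), (-18, -2)) = 22.561

Closest pair: (-11, -30) and (-13, -24) with distance 6.3246

The closest pair is (-11, -30) and (-13, -24) with Euclidean distance 6.3246. For 10 points, brute-force pairwise comparison is shown above. For large n, the divide-and-conquer algorithm (sort by x, recurse on halves, check the dividing strip) achieves O(n log n).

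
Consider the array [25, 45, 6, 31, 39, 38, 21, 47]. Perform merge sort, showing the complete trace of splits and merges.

Merge sort trace:

Split: [25, 45, 6, 31, 39, 38, 21, 47] -> [25, 45, 6, 31] and [39, 38, 21, 47]
  Split: [25, 45, 6, 31] -> [25, 45] and [6, 31]
    Split: [25, 45] -> [25] and [45]
    Merge: [25] + [45] -> [25, 45]
    Split: [6, 31] -> [6] and [31]
    Merge: [6] + [31] -> [6, 31]
  Merge: [25, 45] + [6, 31] -> [6, 25, 31, 45]
  Split: [39, 38, 21, 47] -> [39, 38] and [21, 47]
    Split: [39, 38] -> [39] and [38]
    Merge: [39] + [38] -> [38, 39]
    Split: [21, 47] -> [21] and [47]
    Merge: [21] + [47] -> [21, 47]
  Merge: [38, 39] + [21, 47] -> [21, 38, 39, 47]
Merge: [6, 25, 31, 45] + [21, 38, 39, 47] -> [6, 21, 25, 31, 38, 39, 45, 47]

Final sorted array: [6, 21, 25, 31, 38, 39, 45, 47]

The merge sort proceeds by recursively splitting the array and merging sorted halves.
After all merges, the sorted array is [6, 21, 25, 31, 38, 39, 45, 47].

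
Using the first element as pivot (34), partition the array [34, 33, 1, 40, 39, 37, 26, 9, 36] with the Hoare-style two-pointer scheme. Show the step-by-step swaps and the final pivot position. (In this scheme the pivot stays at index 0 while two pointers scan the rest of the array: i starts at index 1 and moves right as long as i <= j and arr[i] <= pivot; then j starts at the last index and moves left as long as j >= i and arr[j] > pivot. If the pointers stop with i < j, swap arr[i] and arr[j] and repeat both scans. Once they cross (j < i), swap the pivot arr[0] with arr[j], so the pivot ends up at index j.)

Hoare-style two-pointer partition with pivot = 34:

Initial array: [34, 33, 1, 40, 39, 37, 26, 9, 36]

Pointers start at i = 1, j = 8.
i stops at index 3 (arr[3]=40 > 34), j stops at index 7 (arr[7]=9 <= 34): swap arr[3] and arr[7], array becomes [34, 33, 1, 9, 39, 37, 26, 40, 36]
i stops at index 4 (arr[4]=39 > 34), j stops at index 6 (arr[6]=26 <= 34): swap arr[4] and arr[6], array becomes [34, 33, 1, 9, 26, 37, 39, 40, 36]
i ends at 5, j ends at 4: the pointers have crossed (j < i), so scanning stops.

Swap pivot arr[0] with arr[4] to place pivot at position 4: [26, 33, 1, 9, 34, 37, 39, 40, 36]
Pivot position: 4

After partitioning with pivot 34, the array becomes [26, 33, 1, 9, 34, 37, 39, 40, 36]. The pivot is placed at index 4. All elements to the left of the pivot are <= 34, and all elements to the right are > 34.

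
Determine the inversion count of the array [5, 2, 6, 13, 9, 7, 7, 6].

Finding inversions in [5, 2, 6, 13, 9, 7, 7, 6]:

(0, 1): arr[0]=5 > arr[1]=2
(3, 4): arr[3]=13 > arr[4]=9
(3, 5): arr[3]=13 > arr[5]=7
(3, 6): arr[3]=13 > arr[6]=7
(3, 7): arr[3]=13 > arr[7]=6
(4, 5): arr[4]=9 > arr[5]=7
(4, 6): arr[4]=9 > arr[6]=7
(4, 7): arr[4]=9 > arr[7]=6
(5, 7): arr[5]=7 > arr[7]=6
(6, 7): arr[6]=7 > arr[7]=6

Total inversions: 10

The array has 10 inversion(s): (0,1), (3,4), (3,5), (3,6), (3,7), (4,5), (4,6), (4,7), (5,7), (6,7). Each pair (i,j) satisfies i < j and arr[i] > arr[j].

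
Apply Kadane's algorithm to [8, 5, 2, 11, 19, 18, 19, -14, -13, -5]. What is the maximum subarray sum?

Using Kadane's algorithm on [8, 5, 2, 11, 19, 18, 19, -14, -13, -5]:

Scanning through the array:
Position 1 (value 5): max_ending_here = 13, max_so_far = 13
Position 2 (value 2): max_ending_here = 15, max_so_far = 15
Position 3 (value 11): max_ending_here = 26, max_so_far = 26
Position 4 (value 19): max_ending_here = 45, max_so_far = 45
Position 5 (value 18): max_ending_here = 63, max_so_far = 63
Position 6 (value 19): max_ending_here = 82, max_so_far = 82
Position 7 (value -14): max_ending_here = 68, max_so_far = 82
Position 8 (value -13): max_ending_here = 55, max_so_far = 82
Position 9 (value -5): max_ending_here = 50, max_so_far = 82

Maximum subarray: [8, 5, 2, 11, 19, 18, 19]
Maximum sum: 82

The maximum subarray is [8, 5, 2, 11, 19, 18, 19] with sum 82. This subarray runs from index 0 to index 6.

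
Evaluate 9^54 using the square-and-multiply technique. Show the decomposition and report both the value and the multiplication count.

Computing 9^54 by squaring (build up from 9^1; each line after the first costs one multiplication):

9^1 = 9
9^2 = (9^1)^2 = 9^2 = 81
9^3 = 9 * 9^2 = 9 * 81 = 729
9^6 = (9^3)^2 = 729^2 = 531441
9^12 = (9^6)^2 = 531441^2 = 282429536481
9^13 = 9 * 9^12 = 9 * 282429536481 = 2541865828329
9^26 = (9^13)^2 = 2541865828329^2 = 6461081889226673298932241
9^27 = 9 * 9^26 = 9 * 6461081889226673298932241 = 58149737003040059690390169
9^54 = (9^27)^2 = 58149737003040059690390169^2 = 3381391913522726342930221472392241170198527451848561

Result: 3381391913522726342930221472392241170198527451848561
Multiplications needed: 8 (8 lines after 9^1)

9^54 = 3381391913522726342930221472392241170198527451848561. Using exponentiation by squaring, this requires 8 multiplications. The key idea: if the exponent is even, square the half-power; if odd, multiply by the base once.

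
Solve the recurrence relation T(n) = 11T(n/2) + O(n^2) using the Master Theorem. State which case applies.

Master Theorem for T(n) = 11T(n/2) + O(n^2):

a = 11, b = 2, c = 2
log_b(a) = log_2(11) = 3.4594

Case 1: c = 2 < log_2(11) = 3.4594
T(n) = O(n^(log_2 11))

For T(n) = 11T(n/2) + O(n^2): log_2(11) = 3.4594. This is Case 1 of the Master Theorem (c < log_b(a), work dominated by leaves), giving O(n^(log_2 11)).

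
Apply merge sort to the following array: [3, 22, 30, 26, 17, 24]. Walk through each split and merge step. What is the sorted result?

Merge sort trace:

Split: [3, 22, 30, 26, 17, 24] -> [3, 22, 30] and [26, 17, 24]
  Split: [3, 22, 30] -> [3] and [22, 30]
    Split: [22, 30] -> [22] and [30]
    Merge: [22] + [30] -> [22, 30]
  Merge: [3] + [22, 30] -> [3, 22, 30]
  Split: [26, 17, 24] -> [26] and [17, 24]
    Split: [17, 24] -> [17] and [24]
    Merge: [17] + [24] -> [17, 24]
  Merge: [26] + [17, 24] -> [17, 24, 26]
Merge: [3, 22, 30] + [17, 24, 26] -> [3, 17, 22, 24, 26, 30]

Final sorted array: [3, 17, 22, 24, 26, 30]

The merge sort proceeds by recursively splitting the array and merging sorted halves.
After all merges, the sorted array is [3, 17, 22, 24, 26, 30].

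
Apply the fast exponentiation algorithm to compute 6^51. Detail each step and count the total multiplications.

Computing 6^51 by squaring (build up from 6^1; each line after the first costs one multiplication):

6^1 = 6
6^2 = (6^1)^2 = 6^2 = 36
6^3 = 6 * 6^2 = 6 * 36 = 216
6^6 = (6^3)^2 = 216^2 = 46656
6^12 = (6^6)^2 = 46656^2 = 2176782336
6^24 = (6^12)^2 = 2176782336^2 = 4738381338321616896
6^25 = 6 * 6^24 = 6 * 4738381338321616896 = 28430288029929701376
6^50 = (6^25)^2 = 28430288029929701376^2 = 808281277464764060643139600456536293376
6^51 = 6 * 6^50 = 6 * 808281277464764060643139600456536293376 = 4849687664788584363858837602739217760256

Result: 4849687664788584363858837602739217760256
Multiplications needed: 8 (8 lines after 6^1)

6^51 = 4849687664788584363858837602739217760256. Using exponentiation by squaring, this requires 8 multiplications. The key idea: if the exponent is even, square the half-power; if odd, multiply by the base once.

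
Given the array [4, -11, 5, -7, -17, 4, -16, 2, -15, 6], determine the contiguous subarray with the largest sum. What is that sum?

Using Kadane's algorithm on [4, -11, 5, -7, -17, 4, -16, 2, -15, 6]:

Scanning through the array:
Position 1 (value -11): max_ending_here = -7, max_so_far = 4
Position 2 (value 5): max_ending_here = 5, max_so_far = 5
Position 3 (value -7): max_ending_here = -2, max_so_far = 5
Position 4 (value -17): max_ending_here = -17, max_so_far = 5
Position 5 (value 4): max_ending_here = 4, max_so_far = 5
Position 6 (value -16): max_ending_here = -12, max_so_far = 5
Position 7 (value 2): max_ending_here = 2, max_so_far = 5
Position 8 (value -15): max_ending_here = -13, max_so_far = 5
Position 9 (value 6): max_ending_here = 6, max_so_far = 6

Maximum subarray: [6]
Maximum sum: 6

The maximum subarray is [6] with sum 6. This subarray runs from index 9 to index 9.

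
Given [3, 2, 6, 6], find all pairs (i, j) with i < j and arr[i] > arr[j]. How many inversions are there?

Finding inversions in [3, 2, 6, 6]:

(0, 1): arr[0]=3 > arr[1]=2

Total inversions: 1

The array has 1 inversion(s): (0,1). Each pair (i,j) satisfies i < j and arr[i] > arr[j].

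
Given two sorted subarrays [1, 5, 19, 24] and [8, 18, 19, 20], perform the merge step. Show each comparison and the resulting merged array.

Merging process:

Compare 1 vs 8: take 1 from left. Merged: [1]
Compare 5 vs 8: take 5 from left. Merged: [1, 5]
Compare 19 vs 8: take 8 from right. Merged: [1, 5, 8]
Compare 19 vs 18: take 18 from right. Merged: [1, 5, 8, 18]
Compare 19 vs 19: take 19 from left. Merged: [1, 5, 8, 18, 19]
Compare 24 vs 19: take 19 from right. Merged: [1, 5, 8, 18, 19, 19]
Compare 24 vs 20: take 20 from right. Merged: [1, 5, 8, 18, 19, 19, 20]
Append remaining from left: [24]. Merged: [1, 5, 8, 18, 19, 19, 20, 24]

Final merged array: [1, 5, 8, 18, 19, 19, 20, 24]
Total comparisons: 7

The merged array is [1, 5, 8, 18, 19, 19, 20, 24], requiring 7 comparisons. The merge step runs in O(n) time where n is the total number of elements.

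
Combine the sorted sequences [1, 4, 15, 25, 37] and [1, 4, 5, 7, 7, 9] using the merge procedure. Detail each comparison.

Merging process:

Compare 1 vs 1: take 1 from left. Merged: [1]
Compare 4 vs 1: take 1 from right. Merged: [1, 1]
Compare 4 vs 4: take 4 from left. Merged: [1, 1, 4]
Compare 15 vs 4: take 4 from right. Merged: [1, 1, 4, 4]
Compare 15 vs 5: take 5 from right. Merged: [1, 1, 4, 4, 5]
Compare 15 vs 7: take 7 from right. Merged: [1, 1, 4, 4, 5, 7]
Compare 15 vs 7: take 7 from right. Merged: [1, 1, 4, 4, 5, 7, 7]
Compare 15 vs 9: take 9 from right. Merged: [1, 1, 4, 4, 5, 7, 7, 9]
Append remaining from left: [15, 25, 37]. Merged: [1, 1, 4, 4, 5, 7, 7, 9, 15, 25, 37]

Final merged array: [1, 1, 4, 4, 5, 7, 7, 9, 15, 25, 37]
Total comparisons: 8

The merged array is [1, 1, 4, 4, 5, 7, 7, 9, 15, 25, 37], requiring 8 comparisons. The merge step runs in O(n) time where n is the total number of elements.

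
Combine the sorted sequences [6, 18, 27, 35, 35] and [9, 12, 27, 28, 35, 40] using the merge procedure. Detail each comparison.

Merging process:

Compare 6 vs 9: take 6 from left. Merged: [6]
Compare 18 vs 9: take 9 from right. Merged: [6, 9]
Compare 18 vs 12: take 12 from right. Merged: [6, 9, 12]
Compare 18 vs 27: take 18 from left. Merged: [6, 9, 12, 18]
Compare 27 vs 27: take 27 from left. Merged: [6, 9, 12, 18, 27]
Compare 35 vs 27: take 27 from right. Merged: [6, 9, 12, 18, 27, 27]
Compare 35 vs 28: take 28 from right. Merged: [6, 9, 12, 18, 27, 27, 28]
Compare 35 vs 35: take 35 from left. Merged: [6, 9, 12, 18, 27, 27, 28, 35]
Compare 35 vs 35: take 35 from left. Merged: [6, 9, 12, 18, 27, 27, 28, 35, 35]
Append remaining from right: [35, 40]. Merged: [6, 9, 12, 18, 27, 27, 28, 35, 35, 35, 40]

Final merged array: [6, 9, 12, 18, 27, 27, 28, 35, 35, 35, 40]
Total comparisons: 9

The merged array is [6, 9, 12, 18, 27, 27, 28, 35, 35, 35, 40], requiring 9 comparisons. The merge step runs in O(n) time where n is the total number of elements.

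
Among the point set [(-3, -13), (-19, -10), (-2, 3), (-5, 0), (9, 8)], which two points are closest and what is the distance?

Computing all pairwise distances among 5 points:

d((-3, -13), (-19, -10)) = 16.2788
d((-3, -13), (-2, 3)) = 16.0312
d((-3, -13), (-5, 0)) = 13.1529
d((-3, -13), (9, 8)) = 24.1868
d((-19, -10), (-2, 3)) = 21.4009
d((-19, -10), (-5, 0)) = 17.2047
d((-19, -10), (9, 8)) = 33.2866
d((-2, 3), (-5, 0)) = 4.2426 <-- minimum
d((-2, 3), (9, 8)) = 12.083
d((-5, 0), (9, 8)) = 16.1245

Closest pair: (-2, 3) and (-5, 0) with distance 4.2426

The closest pair is (-2, 3) and (-5, 0) with Euclidean distance 4.2426. For 5 points, brute-force pairwise comparison is shown above. For large n, the divide-and-conquer algorithm (sort by x, recurse on halves, check the dividing strip) achieves O(n log n).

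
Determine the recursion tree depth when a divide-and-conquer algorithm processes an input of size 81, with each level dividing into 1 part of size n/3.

For divide and conquer with division factor 3:

Problem sizes at each level:
Level 0: 81
Level 1: 27
Level 2: 9
Level 3: 3
Level 4: 1

The root is level 0 and the size-1 base case is level 4 (the tree spans levels 0 through 4, i.e. 5 levels counting the root), so the depth is the number of divisions: log_3(81) = 4

The recursion tree depth is log_3(81) = 4. At each level, the problem size is divided by 3, so it takes 4 divisions to reduce to a base case of size 1. The algorithm makes 1 recursive call at each level.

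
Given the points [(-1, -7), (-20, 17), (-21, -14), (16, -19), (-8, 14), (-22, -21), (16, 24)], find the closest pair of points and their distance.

Computing all pairwise distances among 7 points:

d((-1, -7), (-20, 17)) = 30.6105
d((-1, -7), (-21, -14)) = 21.1896
d((-1, -7), (16, -19)) = 20.8087
d((-1, -7), (-8, 14)) = 22.1359
d((-1, -7), (-22, -21)) = 25.2389
d((-1, -7), (16, 24)) = 35.3553
d((-20, 17), (-21, -14)) = 31.0161
d((-20, 17), (16, -19)) = 50.9117
d((-20, 17), (-8, 14)) = 12.3693
d((-20, 17), (-22, -21)) = 38.0526
d((-20, 17), (16, 24)) = 36.6742
d((-21, -14), (16, -19)) = 37.3363
d((-21, -14), (-8, 14)) = 30.8707
d((-21, -14), (-22, -21)) = 7.0711 <-- minimum
d((-21, -14), (16, 24)) = 53.0377
d((16, -19), (-8, 14)) = 40.8044
d((16, -19), (-22, -21)) = 38.0526
d((16, -19), (16, 24)) = 43.0
d((-8, 14), (-22, -21)) = 37.6962
d((-8, 14), (16, 24)) = 26.0
d((-22, -21), (16, 24)) = 58.8982

Closest pair: (-21, -14) and (-22, -21) with distance 7.0711

The closest pair is (-21, -14) and (-22, -21) with Euclidean distance 7.0711. For 7 points, brute-force pairwise comparison is shown above. For large n, the divide-and-conquer algorithm (sort by x, recurse on halves, check the dividing strip) achieves O(n log n).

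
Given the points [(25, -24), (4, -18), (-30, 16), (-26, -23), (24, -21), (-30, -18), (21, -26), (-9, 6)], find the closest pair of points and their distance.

Computing all pairwise distances among 8 points:

d((25, -24), (4, -18)) = 21.8403
d((25, -24), (-30, 16)) = 68.0074
d((25, -24), (-26, -23)) = 51.0098
d((25, -24), (24, -21)) = 3.1623 <-- minimum
d((25, -24), (-30, -18)) = 55.3263
d((25, -24), (21, -26)) = 4.4721
d((25, -24), (-9, 6)) = 45.3431
d((4, -18), (-30, 16)) = 48.0833
d((4, -18), (-26, -23)) = 30.4138
d((4, -18), (24, -21)) = 20.2237
d((4, -18), (-30, -18)) = 34.0
d((4, -18), (21, -26)) = 18.7883
d((4, -18), (-9, 6)) = 27.2947
d((-30, 16), (-26, -23)) = 39.2046
d((-30, 16), (24, -21)) = 65.4599
d((-30, 16), (-30, -18)) = 34.0
d((-30, 16), (21, -26)) = 66.0681
d((-30, 16), (-9, 6)) = 23.2594
d((-26, -23), (24, -21)) = 50.04
d((-26, -23), (-30, -18)) = 6.4031
d((-26, -23), (21, -26)) = 47.0956
d((-26, -23), (-9, 6)) = 33.6155
d((24, -21), (-30, -18)) = 54.0833
d((24, -21), (21, -26)) = 5.831
d((24, -21), (-9, 6)) = 42.638
d((-30, -18), (21, -26)) = 51.6236
d((-30, -18), (-9, 6)) = 31.8904
d((21, -26), (-9, 6)) = 43.8634

Closest pair: (25, -24) and (24, -21) with distance 3.1623

The closest pair is (25, -24) and (24, -21) with Euclidean distance 3.1623. For 8 points, brute-force pairwise comparison is shown above. For large n, the divide-and-conquer algorithm (sort by x, recurse on halves, check the dividing strip) achieves O(n log n).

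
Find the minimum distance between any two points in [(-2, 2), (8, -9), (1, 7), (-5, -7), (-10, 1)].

Computing all pairwise distances among 5 points:

d((-2, 2), (8, -9)) = 14.8661
d((-2, 2), (1, 7)) = 5.831 <-- minimum
d((-2, 2), (-5, -7)) = 9.4868
d((-2, 2), (-10, 1)) = 8.0623
d((8, -9), (1, 7)) = 17.4642
d((8, -9), (-5, -7)) = 13.1529
d((8, -9), (-10, 1)) = 20.5913
d((1, 7), (-5, -7)) = 15.2315
d((1, 7), (-10, 1)) = 12.53
d((-5, -7), (-10, 1)) = 9.434

Closest pair: (-2, 2) and (1, 7) with distance 5.831

The closest pair is (-2, 2) and (1, 7) with Euclidean distance 5.831. For 5 points, brute-force pairwise comparison is shown above. For large n, the divide-and-conquer algorithm (sort by x, recurse on halves, check the dividing strip) achieves O(n log n).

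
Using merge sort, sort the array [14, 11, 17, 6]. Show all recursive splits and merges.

Merge sort trace:

Split: [14, 11, 17, 6] -> [14, 11] and [17, 6]
  Split: [14, 11] -> [14] and [11]
  Merge: [14] + [11] -> [11, 14]
  Split: [17, 6] -> [17] and [6]
  Merge: [17] + [6] -> [6, 17]
Merge: [11, 14] + [6, 17] -> [6, 11, 14, 17]

Final sorted array: [6, 11, 14, 17]

The merge sort proceeds by recursively splitting the array and merging sorted halves.
After all merges, the sorted array is [6, 11, 14, 17].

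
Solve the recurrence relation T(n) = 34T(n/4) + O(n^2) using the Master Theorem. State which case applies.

Master Theorem for T(n) = 34T(n/4) + O(n^2):

a = 34, b = 4, c = 2
log_b(a) = log_4(34) = 2.5437

Case 1: c = 2 < log_4(34) = 2.5437
T(n) = O(n^(log_4 34))

For T(n) = 34T(n/4) + O(n^2): log_4(34) = 2.5437. This is Case 1 of the Master Theorem (c < log_b(a), work dominated by leaves), giving O(n^(log_4 34)).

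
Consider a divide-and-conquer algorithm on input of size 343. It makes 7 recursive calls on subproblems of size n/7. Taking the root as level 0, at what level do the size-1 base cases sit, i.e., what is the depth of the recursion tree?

For divide and conquer with division factor 7:

Problem sizes at each level:
Level 0: 343
Level 1: 49
Level 2: 7
Level 3: 1

The root is level 0 and the size-1 base case is level 3 (the tree spans levels 0 through 3, i.e. 4 levels counting the root), so the depth is the number of divisions: log_7(343) = 3

The recursion tree depth is log_7(343) = 3. At each level, the problem size is divided by 7, so it takes 3 divisions to reduce to a base case of size 1. The algorithm makes 7 recursive calls at each level.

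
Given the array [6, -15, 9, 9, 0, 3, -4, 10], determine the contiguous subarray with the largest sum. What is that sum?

Using Kadane's algorithm on [6, -15, 9, 9, 0, 3, -4, 10]:

Scanning through the array:
Position 1 (value -15): max_ending_here = -9, max_so_far = 6
Position 2 (value 9): max_ending_here = 9, max_so_far = 9
Position 3 (value 9): max_ending_here = 18, max_so_far = 18
Position 4 (value 0): max_ending_here = 18, max_so_far = 18
Position 5 (value 3): max_ending_here = 21, max_so_far = 21
Position 6 (value -4): max_ending_here = 17, max_so_far = 21
Position 7 (value 10): max_ending_here = 27, max_so_far = 27

Maximum subarray: [9, 9, 0, 3, -4, 10]
Maximum sum: 27

The maximum subarray is [9, 9, 0, 3, -4, 10] with sum 27. This subarray runs from index 2 to index 7.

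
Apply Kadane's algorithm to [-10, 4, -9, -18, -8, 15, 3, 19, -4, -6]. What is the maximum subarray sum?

Using Kadane's algorithm on [-10, 4, -9, -18, -8, 15, 3, 19, -4, -6]:

Scanning through the array:
Position 1 (value 4): max_ending_here = 4, max_so_far = 4
Position 2 (value -9): max_ending_here = -5, max_so_far = 4
Position 3 (value -18): max_ending_here = -18, max_so_far = 4
Position 4 (value -8): max_ending_here = -8, max_so_far = 4
Position 5 (value 15): max_ending_here = 15, max_so_far = 15
Position 6 (value 3): max_ending_here = 18, max_so_far = 18
Position 7 (value 19): max_ending_here = 37, max_so_far = 37
Position 8 (value -4): max_ending_here = 33, max_so_far = 37
Position 9 (value -6): max_ending_here = 27, max_so_far = 37

Maximum subarray: [15, 3, 19]
Maximum sum: 37

The maximum subarray is [15, 3, 19] with sum 37. This subarray runs from index 5 to index 7.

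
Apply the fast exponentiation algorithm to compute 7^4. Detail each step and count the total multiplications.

Computing 7^4 by squaring (build up from 7^1; each line after the first costs one multiplication):

7^1 = 7
7^2 = (7^1)^2 = 7^2 = 49
7^4 = (7^2)^2 = 49^2 = 2401

Result: 2401
Multiplications needed: 2 (2 lines after 7^1)

7^4 = 2401. Using exponentiation by squaring, this requires 2 multiplications. The key idea: if the exponent is even, square the half-power; if odd, multiply by the base once.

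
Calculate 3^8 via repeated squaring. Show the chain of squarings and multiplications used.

Computing 3^8 by squaring (build up from 3^1; each line after the first costs one multiplication):

3^1 = 3
3^2 = (3^1)^2 = 3^2 = 9
3^4 = (3^2)^2 = 9^2 = 81
3^8 = (3^4)^2 = 81^2 = 6561

Result: 6561
Multiplications needed: 3 (3 lines after 3^1)

3^8 = 6561. Using exponentiation by squaring, this requires 3 multiplications. The key idea: if the exponent is even, square the half-power; if odd, multiply by the base once.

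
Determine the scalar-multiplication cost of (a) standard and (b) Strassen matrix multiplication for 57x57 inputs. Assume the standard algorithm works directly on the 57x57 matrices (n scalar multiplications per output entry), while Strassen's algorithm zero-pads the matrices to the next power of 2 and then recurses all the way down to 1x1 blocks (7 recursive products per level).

Matrix multiplication for 57x57 matrices:

Strassen's algorithm requires power-of-2 dimensions. Pad 57x57 to 64x64 (next power of 2).

Standard algorithm: 57^3 = 185193 multiplications
Strassen's algorithm: 7^(log2(64)) = 7^6 = 117649 multiplications
Savings: 185193 - 117649 = 67544 multiplications

Standard: 185193 multiplications (57^3). Strassen: 117649 multiplications (7^6, after padding to 64x64). Strassen reduces 8 recursive multiplications to 7 at each level.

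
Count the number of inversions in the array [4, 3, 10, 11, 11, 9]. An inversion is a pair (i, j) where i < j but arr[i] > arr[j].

Finding inversions in [4, 3, 10, 11, 11, 9]:

(0, 1): arr[0]=4 > arr[1]=3
(2, 5): arr[2]=10 > arr[5]=9
(3, 5): arr[3]=11 > arr[5]=9
(4, 5): arr[4]=11 > arr[5]=9

Total inversions: 4

The array has 4 inversion(s): (0,1), (2,5), (3,5), (4,5). Each pair (i,j) satisfies i < j and arr[i] > arr[j].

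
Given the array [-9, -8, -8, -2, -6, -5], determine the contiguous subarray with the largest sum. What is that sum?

Using Kadane's algorithm on [-9, -8, -8, -2, -6, -5]:

Scanning through the array:
Position 1 (value -8): max_ending_here = -8, max_so_far = -8
Position 2 (value -8): max_ending_here = -8, max_so_far = -8
Position 3 (value -2): max_ending_here = -2, max_so_far = -2
Position 4 (value -6): max_ending_here = -6, max_so_far = -2
Position 5 (value -5): max_ending_here = -5, max_so_far = -2

Maximum subarray: [-2]
Maximum sum: -2

The maximum subarray is [-2] with sum -2. This subarray runs from index 3 to index 3.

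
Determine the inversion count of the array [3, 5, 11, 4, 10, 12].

Finding inversions in [3, 5, 11, 4, 10, 12]:

(1, 3): arr[1]=5 > arr[3]=4
(2, 3): arr[2]=11 > arr[3]=4
(2, 4): arr[2]=11 > arr[4]=10

Total inversions: 3

The array has 3 inversion(s): (1,3), (2,3), (2,4). Each pair (i,j) satisfies i < j and arr[i] > arr[j].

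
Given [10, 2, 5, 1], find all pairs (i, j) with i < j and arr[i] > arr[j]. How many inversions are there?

Finding inversions in [10, 2, 5, 1]:

(0, 1): arr[0]=10 > arr[1]=2
(0, 2): arr[0]=10 > arr[2]=5
(0, 3): arr[0]=10 > arr[3]=1
(1, 3): arr[1]=2 > arr[3]=1
(2, 3): arr[2]=5 > arr[3]=1

Total inversions: 5

The array has 5 inversion(s): (0,1), (0,2), (0,3), (1,3), (2,3). Each pair (i,j) satisfies i < j and arr[i] > arr[j].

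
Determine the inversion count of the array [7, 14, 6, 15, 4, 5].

Finding inversions in [7, 14, 6, 15, 4, 5]:

(0, 2): arr[0]=7 > arr[2]=6
(0, 4): arr[0]=7 > arr[4]=4
(0, 5): arr[0]=7 > arr[5]=5
(1, 2): arr[1]=14 > arr[2]=6
(1, 4): arr[1]=14 > arr[4]=4
(1, 5): arr[1]=14 > arr[5]=5
(2, 4): arr[2]=6 > arr[4]=4
(2, 5): arr[2]=6 > arr[5]=5
(3, 4): arr[3]=15 > arr[4]=4
(3, 5): arr[3]=15 > arr[5]=5

Total inversions: 10

The array has 10 inversion(s): (0,2), (0,4), (0,5), (1,2), (1,4), (1,5), (2,4), (2,5), (3,4), (3,5). Each pair (i,j) satisfies i < j and arr[i] > arr[j].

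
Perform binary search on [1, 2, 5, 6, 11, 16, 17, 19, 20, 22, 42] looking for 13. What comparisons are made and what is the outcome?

Binary search for 13 in [1, 2, 5, 6, 11, 16, 17, 19, 20, 22, 42]:

lo=0, hi=10, mid=5, arr[mid]=16 -> 16 > 13, search left half
lo=0, hi=4, mid=2, arr[mid]=5 -> 5 < 13, search right half
lo=3, hi=4, mid=3, arr[mid]=6 -> 6 < 13, search right half
lo=4, hi=4, mid=4, arr[mid]=11 -> 11 < 13, search right half
lo=5 > hi=4, target 13 not found

Binary search determines that 13 is not in the array after 4 comparisons. The search space was exhausted without finding the target.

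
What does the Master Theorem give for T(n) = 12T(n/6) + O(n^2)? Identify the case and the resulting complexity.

Master Theorem for T(n) = 12T(n/6) + O(n^2):

a = 12, b = 6, c = 2
log_b(a) = log_6(12) = 1.3869

Case 3: c = 2 > log_6(12) = 1.3869
T(n) = O(n^2) = O(n^2)

For T(n) = 12T(n/6) + O(n^2): log_6(12) = 1.3869. This is Case 3 of the Master Theorem (c > log_b(a), work dominated by root), giving O(n^2).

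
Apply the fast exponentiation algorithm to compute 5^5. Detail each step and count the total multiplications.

Computing 5^5 by squaring (build up from 5^1; each line after the first costs one multiplication):

5^1 = 5
5^2 = (5^1)^2 = 5^2 = 25
5^4 = (5^2)^2 = 25^2 = 625
5^5 = 5 * 5^4 = 5 * 625 = 3125

Result: 3125
Multiplications needed: 3 (3 lines after 5^1)

5^5 = 3125. Using exponentiation by squaring, this requires 3 multiplications. The key idea: if the exponent is even, square the half-power; if odd, multiply by the base once.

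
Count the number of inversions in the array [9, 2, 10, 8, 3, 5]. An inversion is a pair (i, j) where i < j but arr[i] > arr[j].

Finding inversions in [9, 2, 10, 8, 3, 5]:

(0, 1): arr[0]=9 > arr[1]=2
(0, 3): arr[0]=9 > arr[3]=8
(0, 4): arr[0]=9 > arr[4]=3
(0, 5): arr[0]=9 > arr[5]=5
(2, 3): arr[2]=10 > arr[3]=8
(2, 4): arr[2]=10 > arr[4]=3
(2, 5): arr[2]=10 > arr[5]=5
(3, 4): arr[3]=8 > arr[4]=3
(3, 5): arr[3]=8 > arr[5]=5

Total inversions: 9

The array has 9 inversion(s): (0,1), (0,3), (0,4), (0,5), (2,3), (2,4), (2,5), (3,4), (3,5). Each pair (i,j) satisfies i < j and arr[i] > arr[j].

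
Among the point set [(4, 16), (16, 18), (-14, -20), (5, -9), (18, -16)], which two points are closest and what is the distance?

Computing all pairwise distances among 5 points:

d((4, 16), (16, 18)) = 12.1655 <-- minimum
d((4, 16), (-14, -20)) = 40.2492
d((4, 16), (5, -9)) = 25.02
d((4, 16), (18, -16)) = 34.9285
d((16, 18), (-14, -20)) = 48.4149
d((16, 18), (5, -9)) = 29.1548
d((16, 18), (18, -16)) = 34.0588
d((-14, -20), (5, -9)) = 21.9545
d((-14, -20), (18, -16)) = 32.249
d((5, -9), (18, -16)) = 14.7648

Closest pair: (4, 16) and (16, 18) with distance 12.1655

The closest pair is (4, 16) and (16, 18) with Euclidean distance 12.1655. For 5 points, brute-force pairwise comparison is shown above. For large n, the divide-and-conquer algorithm (sort by x, recurse on halves, check the dividing strip) achieves O(n log n).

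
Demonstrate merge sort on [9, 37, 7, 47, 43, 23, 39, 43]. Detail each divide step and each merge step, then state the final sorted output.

Merge sort trace:

Split: [9, 37, 7, 47, 43, 23, 39, 43] -> [9, 37, 7, 47] and [43, 23, 39, 43]
  Split: [9, 37, 7, 47] -> [9, 37] and [7, 47]
    Split: [9, 37] -> [9] and [37]
    Merge: [9] + [37] -> [9, 37]
    Split: [7, 47] -> [7] and [47]
    Merge: [7] + [47] -> [7, 47]
  Merge: [9, 37] + [7, 47] -> [7, 9, 37, 47]
  Split: [43, 23, 39, 43] -> [43, 23] and [39, 43]
    Split: [43, 23] -> [43] and [23]
    Merge: [43] + [23] -> [23, 43]
    Split: [39, 43] -> [39] and [43]
    Merge: [39] + [43] -> [39, 43]
  Merge: [23, 43] + [39, 43] -> [23, 39, 43, 43]
Merge: [7, 9, 37, 47] + [23, 39, 43, 43] -> [7, 9, 23, 37, 39, 43, 43, 47]

Final sorted array: [7, 9, 23, 37, 39, 43, 43, 47]

The merge sort proceeds by recursively splitting the array and merging sorted halves.
After all merges, the sorted array is [7, 9, 23, 37, 39, 43, 43, 47].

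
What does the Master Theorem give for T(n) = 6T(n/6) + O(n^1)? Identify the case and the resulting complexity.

Master Theorem for T(n) = 6T(n/6) + O(n^1):

a = 6, b = 6, c = 1
log_b(a) = log_6(6) = 1.0000

Case 2: c = 1 = log_6(6) = 1.0000
T(n) = O(n^1 log n) = O(n log n)

For T(n) = 6T(n/6) + O(n^1): log_6(6) = 1.0000. This is Case 2 of the Master Theorem (c = log_b(a), equal work at all levels), giving O(n log n).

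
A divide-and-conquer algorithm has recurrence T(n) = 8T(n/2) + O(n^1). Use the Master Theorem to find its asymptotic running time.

Master Theorem for T(n) = 8T(n/2) + O(n^1):

a = 8, b = 2, c = 1
log_b(a) = log_2(8) = 3.0000

Case 1: c = 1 < log_2(8) = 3.0000
T(n) = O(n^(log_2 8)) = O(n^3)

For T(n) = 8T(n/2) + O(n^1): log_2(8) = 3.0000. This is Case 1 of the Master Theorem (c < log_b(a), work dominated by leaves), giving O(n^3).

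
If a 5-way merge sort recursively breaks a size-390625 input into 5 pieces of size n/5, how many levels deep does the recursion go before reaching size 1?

For divide and conquer with division factor 5:

Problem sizes at each level:
Level 0: 390625
Level 1: 78125
Level 2: 15625
Level 3: 3125
Level 4: 625
Level 5: 125
Level 6: 25
Level 7: 5
Level 8: 1

The root is level 0 and the size-1 base case is level 8 (the tree spans levels 0 through 8, i.e. 9 levels counting the root), so the depth is the number of divisions: log_5(390625) = 8

The recursion tree depth is log_5(390625) = 8. At each level, the problem size is divided by 5, so it takes 8 divisions to reduce to a base case of size 1. The algorithm makes 5 recursive calls at each level.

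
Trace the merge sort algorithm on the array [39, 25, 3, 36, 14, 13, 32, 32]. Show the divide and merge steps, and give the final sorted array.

Merge sort trace:

Split: [39, 25, 3, 36, 14, 13, 32, 32] -> [39, 25, 3, 36] and [14, 13, 32, 32]
  Split: [39, 25, 3, 36] -> [39, 25] and [3, 36]
    Split: [39, 25] -> [39] and [25]
    Merge: [39] + [25] -> [25, 39]
    Split: [3, 36] -> [3] and [36]
    Merge: [3] + [36] -> [3, 36]
  Merge: [25, 39] + [3, 36] -> [3, 25, 36, 39]
  Split: [14, 13, 32, 32] -> [14, 13] and [32, 32]
    Split: [14, 13] -> [14] and [13]
    Merge: [14] + [13] -> [13, 14]
    Split: [32, 32] -> [32] and [32]
    Merge: [32] + [32] -> [32, 32]
  Merge: [13, 14] + [32, 32] -> [13, 14, 32, 32]
Merge: [3, 25, 36, 39] + [13, 14, 32, 32] -> [3, 13, 14, 25, 32, 32, 36, 39]

Final sorted array: [3, 13, 14, 25, 32, 32, 36, 39]

The merge sort proceeds by recursively splitting the array and merging sorted halves.
After all merges, the sorted array is [3, 13, 14, 25, 32, 32, 36, 39].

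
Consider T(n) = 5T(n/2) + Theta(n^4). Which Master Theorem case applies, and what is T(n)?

Master Theorem for T(n) = 5T(n/2) + O(n^4):

a = 5, b = 2, c = 4
log_b(a) = log_2(5) = 2.3219

Case 3: c = 4 > log_2(5) = 2.3219
T(n) = O(n^4) = O(n^4)

For T(n) = 5T(n/2) + O(n^4): log_2(5) = 2.3219. This is Case 3 of the Master Theorem (c > log_b(a), work dominated by root), giving O(n^4).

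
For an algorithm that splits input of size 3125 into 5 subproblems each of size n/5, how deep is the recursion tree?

For divide and conquer with division factor 5:

Problem sizes at each level:
Level 0: 3125
Level 1: 625
Level 2: 125
Level 3: 25
Level 4: 5
Level 5: 1

The root is level 0 and the size-1 base case is level 5 (the tree spans levels 0 through 5, i.e. 6 levels counting the root), so the depth is the number of divisions: log_5(3125) = 5

The recursion tree depth is log_5(3125) = 5. At each level, the problem size is divided by 5, so it takes 5 divisions to reduce to a base case of size 1. The algorithm makes 5 recursive calls at each level.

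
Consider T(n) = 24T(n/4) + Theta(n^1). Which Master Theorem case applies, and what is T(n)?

Master Theorem for T(n) = 24T(n/4) + O(n^1):

a = 24, b = 4, c = 1
log_b(a) = log_4(24) = 2.2925

Case 1: c = 1 < log_4(24) = 2.2925
T(n) = O(n^(log_4 24))

For T(n) = 24T(n/4) + O(n^1): log_4(24) = 2.2925. This is Case 1 of the Master Theorem (c < log_b(a), work dominated by leaves), giving O(n^(log_4 24)).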